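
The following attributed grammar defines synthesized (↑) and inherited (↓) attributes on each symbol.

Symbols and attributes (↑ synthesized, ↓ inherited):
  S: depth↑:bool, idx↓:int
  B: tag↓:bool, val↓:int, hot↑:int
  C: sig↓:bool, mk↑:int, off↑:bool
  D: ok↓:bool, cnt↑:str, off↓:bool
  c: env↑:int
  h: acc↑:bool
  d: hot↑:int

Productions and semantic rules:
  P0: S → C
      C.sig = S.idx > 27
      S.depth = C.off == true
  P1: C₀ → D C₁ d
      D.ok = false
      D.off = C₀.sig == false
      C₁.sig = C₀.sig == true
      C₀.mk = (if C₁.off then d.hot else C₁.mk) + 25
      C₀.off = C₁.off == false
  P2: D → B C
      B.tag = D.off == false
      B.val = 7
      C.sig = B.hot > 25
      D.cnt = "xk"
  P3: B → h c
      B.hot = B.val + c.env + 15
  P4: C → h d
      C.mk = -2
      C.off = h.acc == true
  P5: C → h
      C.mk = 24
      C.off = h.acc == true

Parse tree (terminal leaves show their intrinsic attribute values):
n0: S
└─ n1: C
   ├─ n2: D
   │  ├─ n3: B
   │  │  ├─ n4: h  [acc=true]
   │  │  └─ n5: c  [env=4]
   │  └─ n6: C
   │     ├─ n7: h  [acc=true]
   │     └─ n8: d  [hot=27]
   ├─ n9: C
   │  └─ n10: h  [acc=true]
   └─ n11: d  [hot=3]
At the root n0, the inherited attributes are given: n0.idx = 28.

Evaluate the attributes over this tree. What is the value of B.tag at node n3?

true

1. n0.idx = 28  [given at root]
2. n1.sig = true  [S.idx > 27]
3. n2.ok = false  [false]
4. n2.off = false  [C₀.sig == false]
5. n3.tag = true  [D.off == false]
6. n3.val = 7  [7]
7. n4.acc = true  [terminal]
8. n5.env = 4  [terminal]
9. n3.hot = 26  [B.val + c.env + 15]
10. n6.sig = true  [B.hot > 25]
11. n7.acc = true  [terminal]
12. n8.hot = 27  [terminal]
13. n6.mk = -2  [-2]
14. n6.off = true  [h.acc == true]
15. n2.cnt = "xk"  ["xk"]
16. n9.sig = true  [C₀.sig == true]
17. n10.acc = true  [terminal]
18. n9.mk = 24  [24]
19. n9.off = true  [h.acc == true]
20. n11.hot = 3  [terminal]
21. n1.mk = 28  [(if C₁.off then d.hot else C₁.mk) + 25]
22. n1.off = false  [C₁.off == false]
23. n0.depth = false  [C.off == true]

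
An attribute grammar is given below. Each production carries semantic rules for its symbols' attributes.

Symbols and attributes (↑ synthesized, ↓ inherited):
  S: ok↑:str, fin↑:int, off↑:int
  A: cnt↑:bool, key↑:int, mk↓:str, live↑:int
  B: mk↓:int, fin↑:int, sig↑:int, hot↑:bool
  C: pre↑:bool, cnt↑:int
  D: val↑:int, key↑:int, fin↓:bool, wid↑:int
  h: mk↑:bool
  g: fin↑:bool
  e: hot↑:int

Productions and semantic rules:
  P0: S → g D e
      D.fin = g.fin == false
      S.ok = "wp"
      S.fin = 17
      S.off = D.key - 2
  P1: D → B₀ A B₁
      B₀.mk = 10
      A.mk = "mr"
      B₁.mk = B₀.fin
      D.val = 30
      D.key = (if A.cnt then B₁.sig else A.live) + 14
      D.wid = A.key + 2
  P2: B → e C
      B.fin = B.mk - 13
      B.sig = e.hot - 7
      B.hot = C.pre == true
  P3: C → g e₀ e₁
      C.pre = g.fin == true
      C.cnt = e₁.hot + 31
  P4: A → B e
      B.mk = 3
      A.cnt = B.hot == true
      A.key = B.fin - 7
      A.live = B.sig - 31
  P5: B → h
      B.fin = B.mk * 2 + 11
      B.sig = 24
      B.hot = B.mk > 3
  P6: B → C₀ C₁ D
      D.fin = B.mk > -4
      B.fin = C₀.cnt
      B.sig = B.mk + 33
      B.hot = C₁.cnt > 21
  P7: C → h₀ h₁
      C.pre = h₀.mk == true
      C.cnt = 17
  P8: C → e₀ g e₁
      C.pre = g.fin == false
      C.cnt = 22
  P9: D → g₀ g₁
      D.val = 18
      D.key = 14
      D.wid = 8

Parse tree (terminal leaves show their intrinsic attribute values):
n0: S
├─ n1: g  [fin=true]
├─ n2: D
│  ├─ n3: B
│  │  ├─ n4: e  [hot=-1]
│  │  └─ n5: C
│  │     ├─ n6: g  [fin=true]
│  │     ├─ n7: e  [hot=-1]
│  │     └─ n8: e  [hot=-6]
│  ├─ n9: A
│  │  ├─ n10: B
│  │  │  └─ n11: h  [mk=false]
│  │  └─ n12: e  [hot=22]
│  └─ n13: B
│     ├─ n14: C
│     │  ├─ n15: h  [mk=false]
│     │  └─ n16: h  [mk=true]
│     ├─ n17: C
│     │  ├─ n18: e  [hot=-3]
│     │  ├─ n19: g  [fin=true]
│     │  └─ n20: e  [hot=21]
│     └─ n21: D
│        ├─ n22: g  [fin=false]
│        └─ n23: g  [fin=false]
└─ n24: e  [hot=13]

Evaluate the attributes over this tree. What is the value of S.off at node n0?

5

1. n1.fin = true  [terminal]
2. n2.fin = false  [g.fin == false]
3. n3.mk = 10  [10]
4. n4.hot = -1  [terminal]
5. n6.fin = true  [terminal]
6. n7.hot = -1  [terminal]
7. n8.hot = -6  [terminal]
8. n5.pre = true  [g.fin == true]
9. n5.cnt = 25  [e₁.hot + 31]
10. n3.fin = -3  [B.mk - 13]
11. n3.sig = -8  [e.hot - 7]
12. n3.hot = true  [C.pre == true]
13. n9.mk = "mr"  ["mr"]
14. n10.mk = 3  [3]
15. n11.mk = false  [terminal]
16. n10.fin = 17  [B.mk * 2 + 11]
17. n10.sig = 24  [24]
18. n10.hot = false  [B.mk > 3]
19. n12.hot = 22  [terminal]
20. n9.cnt = false  [B.hot == true]
21. n9.key = 10  [B.fin - 7]
22. n9.live = -7  [B.sig - 31]
23. n13.mk = -3  [B₀.fin]
24. n15.mk = false  [terminal]
25. n16.mk = true  [terminal]
26. n14.pre = false  [h₀.mk == true]
27. n14.cnt = 17  [17]
28. n18.hot = -3  [terminal]
29. n19.fin = true  [terminal]
30. n20.hot = 21  [terminal]
31. n17.pre = false  [g.fin == false]
32. n17.cnt = 22  [22]
33. n21.fin = true  [B.mk > -4]
34. n22.fin = false  [terminal]
35. n23.fin = false  [terminal]
36. n21.val = 18  [18]
37. n21.key = 14  [14]
38. n21.wid = 8  [8]
39. n13.fin = 17  [C₀.cnt]
40. n13.sig = 30  [B.mk + 33]
41. n13.hot = true  [C₁.cnt > 21]
42. n2.val = 30  [30]
43. n2.key = 7  [(if A.cnt then B₁.sig else A.live) + 14]
44. n2.wid = 12  [A.key + 2]
45. n24.hot = 13  [terminal]
46. n0.ok = "wp"  ["wp"]
47. n0.fin = 17  [17]
48. n0.off = 5  [D.key - 2]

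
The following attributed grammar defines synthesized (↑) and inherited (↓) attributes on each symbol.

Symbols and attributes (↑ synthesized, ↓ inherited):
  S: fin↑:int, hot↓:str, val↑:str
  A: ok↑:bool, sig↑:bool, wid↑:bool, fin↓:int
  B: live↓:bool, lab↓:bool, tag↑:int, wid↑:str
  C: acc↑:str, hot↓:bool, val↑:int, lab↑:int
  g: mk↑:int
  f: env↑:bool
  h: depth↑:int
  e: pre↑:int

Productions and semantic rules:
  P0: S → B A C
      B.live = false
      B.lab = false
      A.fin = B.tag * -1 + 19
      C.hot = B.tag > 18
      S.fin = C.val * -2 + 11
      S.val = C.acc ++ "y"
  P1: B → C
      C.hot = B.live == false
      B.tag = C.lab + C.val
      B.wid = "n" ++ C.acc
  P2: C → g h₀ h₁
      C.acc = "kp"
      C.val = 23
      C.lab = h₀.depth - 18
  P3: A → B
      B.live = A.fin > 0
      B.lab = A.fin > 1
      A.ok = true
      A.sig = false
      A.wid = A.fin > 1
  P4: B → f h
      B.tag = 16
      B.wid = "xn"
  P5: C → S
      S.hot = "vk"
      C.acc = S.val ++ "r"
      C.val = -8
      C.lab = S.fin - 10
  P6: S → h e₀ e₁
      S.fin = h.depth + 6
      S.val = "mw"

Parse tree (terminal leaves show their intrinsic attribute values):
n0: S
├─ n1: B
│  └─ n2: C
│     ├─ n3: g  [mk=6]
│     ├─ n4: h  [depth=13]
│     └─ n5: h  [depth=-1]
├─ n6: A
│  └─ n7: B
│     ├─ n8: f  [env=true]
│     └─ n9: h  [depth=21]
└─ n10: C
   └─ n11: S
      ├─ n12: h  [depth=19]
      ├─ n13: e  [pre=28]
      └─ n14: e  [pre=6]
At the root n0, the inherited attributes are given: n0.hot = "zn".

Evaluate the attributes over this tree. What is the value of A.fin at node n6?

1. n0.hot = "zn"  [given at root]
2. n1.live = false  [false]
3. n1.lab = false  [false]
4. n2.hot = true  [B.live == false]
5. n3.mk = 6  [terminal]
6. n4.depth = 13  [terminal]
7. n5.depth = -1  [terminal]
8. n2.acc = "kp"  ["kp"]
9. n2.val = 23  [23]
10. n2.lab = -5  [h₀.depth - 18]
11. n1.tag = 18  [C.lab + C.val]
12. n1.wid = "nkp"  ["n" ++ C.acc]
13. n6.fin = 1  [B.tag * -1 + 19]
14. n7.live = true  [A.fin > 0]
15. n7.lab = false  [A.fin > 1]
16. n8.env = true  [terminal]
17. n9.depth = 21  [terminal]
18. n7.tag = 16  [16]
19. n7.wid = "xn"  ["xn"]
20. n6.ok = true  [true]
21. n6.sig = false  [false]
22. n6.wid = false  [A.fin > 1]
23. n10.hot = false  [B.tag > 18]
24. n11.hot = "vk"  ["vk"]
25. n12.depth = 19  [terminal]
26. n13.pre = 28  [terminal]
27. n14.pre = 6  [terminal]
28. n11.fin = 25  [h.depth + 6]
29. n11.val = "mw"  ["mw"]
30. n10.acc = "mwr"  [S.val ++ "r"]
31. n10.val = -8  [-8]
32. n10.lab = 15  [S.fin - 10]
33. n0.fin = 27  [C.val * -2 + 11]
34. n0.val = "mwry"  [C.acc ++ "y"]

1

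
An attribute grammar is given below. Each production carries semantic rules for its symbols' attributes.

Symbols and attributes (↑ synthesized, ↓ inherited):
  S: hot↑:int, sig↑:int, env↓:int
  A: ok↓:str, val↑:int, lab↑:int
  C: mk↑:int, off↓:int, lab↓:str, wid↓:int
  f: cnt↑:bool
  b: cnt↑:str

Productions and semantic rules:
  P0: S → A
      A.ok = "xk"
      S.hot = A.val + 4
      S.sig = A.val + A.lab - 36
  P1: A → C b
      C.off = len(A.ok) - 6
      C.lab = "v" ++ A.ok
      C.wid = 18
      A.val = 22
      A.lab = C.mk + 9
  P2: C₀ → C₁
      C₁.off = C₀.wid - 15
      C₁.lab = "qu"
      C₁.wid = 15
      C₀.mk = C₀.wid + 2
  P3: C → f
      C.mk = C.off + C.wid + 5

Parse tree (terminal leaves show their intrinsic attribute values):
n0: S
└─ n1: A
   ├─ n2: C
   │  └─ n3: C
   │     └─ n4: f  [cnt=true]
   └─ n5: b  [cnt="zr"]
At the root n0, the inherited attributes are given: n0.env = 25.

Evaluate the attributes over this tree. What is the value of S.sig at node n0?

15

1. n0.env = 25  [given at root]
2. n1.ok = "xk"  ["xk"]
3. n2.off = -4  [len(A.ok) - 6]
4. n2.lab = "vxk"  ["v" ++ A.ok]
5. n2.wid = 18  [18]
6. n3.off = 3  [C₀.wid - 15]
7. n3.lab = "qu"  ["qu"]
8. n3.wid = 15  [15]
9. n4.cnt = true  [terminal]
10. n3.mk = 23  [C.off + C.wid + 5]
11. n2.mk = 20  [C₀.wid + 2]
12. n5.cnt = "zr"  [terminal]
13. n1.val = 22  [22]
14. n1.lab = 29  [C.mk + 9]
15. n0.hot = 26  [A.val + 4]
16. n0.sig = 15  [A.val + A.lab - 36]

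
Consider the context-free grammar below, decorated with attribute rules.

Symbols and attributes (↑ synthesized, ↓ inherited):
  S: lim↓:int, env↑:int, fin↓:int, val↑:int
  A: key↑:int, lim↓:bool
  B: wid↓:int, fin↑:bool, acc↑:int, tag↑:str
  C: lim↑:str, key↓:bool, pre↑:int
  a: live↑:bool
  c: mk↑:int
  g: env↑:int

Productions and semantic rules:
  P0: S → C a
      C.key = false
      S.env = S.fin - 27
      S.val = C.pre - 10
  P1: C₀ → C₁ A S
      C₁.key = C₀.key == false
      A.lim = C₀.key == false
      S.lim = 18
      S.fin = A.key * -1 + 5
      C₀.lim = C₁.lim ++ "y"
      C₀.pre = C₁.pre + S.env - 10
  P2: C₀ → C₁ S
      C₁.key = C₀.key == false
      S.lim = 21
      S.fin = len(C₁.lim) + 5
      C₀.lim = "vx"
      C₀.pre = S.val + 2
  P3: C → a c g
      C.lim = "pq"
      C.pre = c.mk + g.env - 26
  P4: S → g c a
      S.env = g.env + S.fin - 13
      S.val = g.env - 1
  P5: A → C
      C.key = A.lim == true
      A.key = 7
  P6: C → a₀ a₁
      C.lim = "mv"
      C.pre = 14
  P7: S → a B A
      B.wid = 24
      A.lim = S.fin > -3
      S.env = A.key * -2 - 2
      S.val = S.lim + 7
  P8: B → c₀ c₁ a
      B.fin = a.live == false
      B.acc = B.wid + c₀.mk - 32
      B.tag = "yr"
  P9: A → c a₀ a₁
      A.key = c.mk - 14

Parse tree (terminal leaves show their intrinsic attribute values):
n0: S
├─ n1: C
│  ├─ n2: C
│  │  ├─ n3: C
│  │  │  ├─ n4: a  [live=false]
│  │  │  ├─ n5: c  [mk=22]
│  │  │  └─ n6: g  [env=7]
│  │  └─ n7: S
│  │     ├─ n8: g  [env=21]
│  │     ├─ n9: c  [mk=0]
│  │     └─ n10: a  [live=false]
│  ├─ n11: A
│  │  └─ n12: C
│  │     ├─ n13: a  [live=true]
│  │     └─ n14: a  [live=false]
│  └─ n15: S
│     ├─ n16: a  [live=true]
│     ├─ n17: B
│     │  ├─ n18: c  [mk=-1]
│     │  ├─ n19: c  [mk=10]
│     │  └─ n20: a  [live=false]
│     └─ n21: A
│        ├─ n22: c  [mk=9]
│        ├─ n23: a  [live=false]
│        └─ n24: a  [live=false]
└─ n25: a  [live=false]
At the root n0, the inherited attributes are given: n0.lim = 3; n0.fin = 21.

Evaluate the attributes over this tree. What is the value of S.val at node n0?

10

1. n0.lim = 3  [given at root]
2. n0.fin = 21  [given at root]
3. n1.key = false  [false]
4. n2.key = true  [C₀.key == false]
5. n3.key = false  [C₀.key == false]
6. n4.live = false  [terminal]
7. n5.mk = 22  [terminal]
8. n6.env = 7  [terminal]
9. n3.lim = "pq"  ["pq"]
10. n3.pre = 3  [c.mk + g.env - 26]
11. n7.lim = 21  [21]
12. n7.fin = 7  [len(C₁.lim) + 5]
13. n8.env = 21  [terminal]
14. n9.mk = 0  [terminal]
15. n10.live = false  [terminal]
16. n7.env = 15  [g.env + S.fin - 13]
17. n7.val = 20  [g.env - 1]
18. n2.lim = "vx"  ["vx"]
19. n2.pre = 22  [S.val + 2]
20. n11.lim = true  [C₀.key == false]
21. n12.key = true  [A.lim == true]
22. n13.live = true  [terminal]
23. n14.live = false  [terminal]
24. n12.lim = "mv"  ["mv"]
25. n12.pre = 14  [14]
26. n11.key = 7  [7]
27. n15.lim = 18  [18]
28. n15.fin = -2  [A.key * -1 + 5]
29. n16.live = true  [terminal]
30. n17.wid = 24  [24]
31. n18.mk = -1  [terminal]
32. n19.mk = 10  [terminal]
33. n20.live = false  [terminal]
34. n17.fin = true  [a.live == false]
35. n17.acc = -9  [B.wid + c₀.mk - 32]
36. n17.tag = "yr"  ["yr"]
37. n21.lim = true  [S.fin > -3]
38. n22.mk = 9  [terminal]
39. n23.live = false  [terminal]
40. n24.live = false  [terminal]
41. n21.key = -5  [c.mk - 14]
42. n15.env = 8  [A.key * -2 - 2]
43. n15.val = 25  [S.lim + 7]
44. n1.lim = "vxy"  [C₁.lim ++ "y"]
45. n1.pre = 20  [C₁.pre + S.env - 10]
46. n25.live = false  [terminal]
47. n0.env = -6  [S.fin - 27]
48. n0.val = 10  [C.pre - 10]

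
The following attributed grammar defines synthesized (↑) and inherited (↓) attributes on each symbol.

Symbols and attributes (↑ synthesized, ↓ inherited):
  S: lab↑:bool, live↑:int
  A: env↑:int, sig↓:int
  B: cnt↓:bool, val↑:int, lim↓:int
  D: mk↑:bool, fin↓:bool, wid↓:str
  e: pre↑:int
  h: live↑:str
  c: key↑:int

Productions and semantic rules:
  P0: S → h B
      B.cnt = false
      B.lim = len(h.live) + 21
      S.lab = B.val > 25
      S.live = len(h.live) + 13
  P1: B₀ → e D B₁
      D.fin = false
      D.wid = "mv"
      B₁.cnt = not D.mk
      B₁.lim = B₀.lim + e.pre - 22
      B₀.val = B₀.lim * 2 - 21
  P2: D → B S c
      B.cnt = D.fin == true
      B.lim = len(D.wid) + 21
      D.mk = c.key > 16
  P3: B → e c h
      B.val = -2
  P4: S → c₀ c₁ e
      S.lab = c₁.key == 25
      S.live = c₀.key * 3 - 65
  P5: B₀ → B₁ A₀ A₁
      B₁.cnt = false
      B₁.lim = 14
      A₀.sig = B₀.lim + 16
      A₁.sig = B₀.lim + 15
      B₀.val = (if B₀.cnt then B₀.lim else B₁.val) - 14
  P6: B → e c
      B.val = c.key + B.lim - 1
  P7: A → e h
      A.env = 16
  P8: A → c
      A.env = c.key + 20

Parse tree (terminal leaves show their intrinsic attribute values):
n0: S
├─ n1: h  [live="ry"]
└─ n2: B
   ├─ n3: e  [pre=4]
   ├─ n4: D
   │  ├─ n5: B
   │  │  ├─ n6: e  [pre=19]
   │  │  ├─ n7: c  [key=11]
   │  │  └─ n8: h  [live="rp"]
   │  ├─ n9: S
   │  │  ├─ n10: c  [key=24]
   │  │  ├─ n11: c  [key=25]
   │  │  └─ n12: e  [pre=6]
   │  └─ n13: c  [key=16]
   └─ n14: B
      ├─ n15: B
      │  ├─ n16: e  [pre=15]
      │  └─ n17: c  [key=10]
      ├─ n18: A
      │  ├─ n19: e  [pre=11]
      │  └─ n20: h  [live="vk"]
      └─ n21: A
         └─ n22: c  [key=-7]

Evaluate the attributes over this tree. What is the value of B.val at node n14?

-9

1. n1.live = "ry"  [terminal]
2. n2.cnt = false  [false]
3. n2.lim = 23  [len(h.live) + 21]
4. n3.pre = 4  [terminal]
5. n4.fin = false  [false]
6. n4.wid = "mv"  ["mv"]
7. n5.cnt = false  [D.fin == true]
8. n5.lim = 23  [len(D.wid) + 21]
9. n6.pre = 19  [terminal]
10. n7.key = 11  [terminal]
11. n8.live = "rp"  [terminal]
12. n5.val = -2  [-2]
13. n10.key = 24  [terminal]
14. n11.key = 25  [terminal]
15. n12.pre = 6  [terminal]
16. n9.lab = true  [c₁.key == 25]
17. n9.live = 7  [c₀.key * 3 - 65]
18. n13.key = 16  [terminal]
19. n4.mk = false  [c.key > 16]
20. n14.cnt = true  [not D.mk]
21. n14.lim = 5  [B₀.lim + e.pre - 22]
22. n15.cnt = false  [false]
23. n15.lim = 14  [14]
24. n16.pre = 15  [terminal]
25. n17.key = 10  [terminal]
26. n15.val = 23  [c.key + B.lim - 1]
27. n18.sig = 21  [B₀.lim + 16]
28. n19.pre = 11  [terminal]
29. n20.live = "vk"  [terminal]
30. n18.env = 16  [16]
31. n21.sig = 20  [B₀.lim + 15]
32. n22.key = -7  [terminal]
33. n21.env = 13  [c.key + 20]
34. n14.val = -9  [(if B₀.cnt then B₀.lim else B₁.val) - 14]
35. n2.val = 25  [B₀.lim * 2 - 21]
36. n0.lab = false  [B.val > 25]
37. n0.live = 15  [len(h.live) + 13]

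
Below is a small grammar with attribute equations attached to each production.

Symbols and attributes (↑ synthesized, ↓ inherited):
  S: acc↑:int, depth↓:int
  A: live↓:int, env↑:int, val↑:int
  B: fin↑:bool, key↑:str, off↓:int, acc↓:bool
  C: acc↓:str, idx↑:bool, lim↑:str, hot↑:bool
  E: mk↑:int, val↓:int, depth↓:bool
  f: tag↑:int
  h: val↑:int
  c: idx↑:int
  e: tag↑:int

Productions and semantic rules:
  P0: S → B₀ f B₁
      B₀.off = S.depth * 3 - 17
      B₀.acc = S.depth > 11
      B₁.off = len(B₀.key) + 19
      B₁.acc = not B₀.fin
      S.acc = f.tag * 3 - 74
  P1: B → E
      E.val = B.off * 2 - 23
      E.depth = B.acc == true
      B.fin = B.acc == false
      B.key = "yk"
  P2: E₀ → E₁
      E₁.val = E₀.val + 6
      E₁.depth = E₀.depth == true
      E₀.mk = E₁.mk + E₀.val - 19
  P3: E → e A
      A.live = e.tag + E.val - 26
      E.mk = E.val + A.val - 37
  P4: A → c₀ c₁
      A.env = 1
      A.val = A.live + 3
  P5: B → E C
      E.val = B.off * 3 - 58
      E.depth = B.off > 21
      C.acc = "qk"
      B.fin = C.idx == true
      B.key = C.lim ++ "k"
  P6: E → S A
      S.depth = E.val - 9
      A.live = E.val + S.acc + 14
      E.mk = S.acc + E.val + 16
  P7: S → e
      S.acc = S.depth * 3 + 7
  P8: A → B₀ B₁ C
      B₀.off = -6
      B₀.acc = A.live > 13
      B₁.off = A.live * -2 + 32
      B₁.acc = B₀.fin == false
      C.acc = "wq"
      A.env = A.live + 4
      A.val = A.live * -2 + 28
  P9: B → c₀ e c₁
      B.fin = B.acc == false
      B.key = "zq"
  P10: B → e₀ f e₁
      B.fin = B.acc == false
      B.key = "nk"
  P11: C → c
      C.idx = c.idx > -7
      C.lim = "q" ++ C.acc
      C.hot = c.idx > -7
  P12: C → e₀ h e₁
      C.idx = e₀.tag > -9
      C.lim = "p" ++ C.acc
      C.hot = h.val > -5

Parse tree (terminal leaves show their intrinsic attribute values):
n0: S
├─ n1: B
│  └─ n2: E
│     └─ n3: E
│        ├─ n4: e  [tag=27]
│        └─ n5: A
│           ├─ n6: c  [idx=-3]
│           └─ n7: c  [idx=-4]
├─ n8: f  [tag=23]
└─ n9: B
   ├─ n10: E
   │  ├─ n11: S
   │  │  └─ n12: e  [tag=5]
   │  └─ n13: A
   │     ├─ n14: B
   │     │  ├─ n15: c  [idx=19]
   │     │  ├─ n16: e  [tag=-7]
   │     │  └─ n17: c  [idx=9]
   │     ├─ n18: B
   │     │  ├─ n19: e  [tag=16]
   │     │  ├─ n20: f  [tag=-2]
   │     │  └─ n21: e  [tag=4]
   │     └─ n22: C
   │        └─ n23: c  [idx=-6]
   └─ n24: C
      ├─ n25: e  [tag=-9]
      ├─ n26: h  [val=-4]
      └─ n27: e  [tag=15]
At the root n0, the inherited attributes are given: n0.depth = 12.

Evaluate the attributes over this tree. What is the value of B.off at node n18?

4

1. n0.depth = 12  [given at root]
2. n1.off = 19  [S.depth * 3 - 17]
3. n1.acc = true  [S.depth > 11]
4. n2.val = 15  [B.off * 2 - 23]
5. n2.depth = true  [B.acc == true]
6. n3.val = 21  [E₀.val + 6]
7. n3.depth = true  [E₀.depth == true]
8. n4.tag = 27  [terminal]
9. n5.live = 22  [e.tag + E.val - 26]
10. n6.idx = -3  [terminal]
11. n7.idx = -4  [terminal]
12. n5.env = 1  [1]
13. n5.val = 25  [A.live + 3]
14. n3.mk = 9  [E.val + A.val - 37]
15. n2.mk = 5  [E₁.mk + E₀.val - 19]
16. n1.fin = false  [B.acc == false]
17. n1.key = "yk"  ["yk"]
18. n8.tag = 23  [terminal]
19. n9.off = 21  [len(B₀.key) + 19]
20. n9.acc = true  [not B₀.fin]
21. n10.val = 5  [B.off * 3 - 58]
22. n10.depth = false  [B.off > 21]
23. n11.depth = -4  [E.val - 9]
24. n12.tag = 5  [terminal]
25. n11.acc = -5  [S.depth * 3 + 7]
26. n13.live = 14  [E.val + S.acc + 14]
27. n14.off = -6  [-6]
28. n14.acc = true  [A.live > 13]
29. n15.idx = 19  [terminal]
30. n16.tag = -7  [terminal]
31. n17.idx = 9  [terminal]
32. n14.fin = false  [B.acc == false]
33. n14.key = "zq"  ["zq"]
34. n18.off = 4  [A.live * -2 + 32]
35. n18.acc = true  [B₀.fin == false]
36. n19.tag = 16  [terminal]
37. n20.tag = -2  [terminal]
38. n21.tag = 4  [terminal]
39. n18.fin = false  [B.acc == false]
40. n18.key = "nk"  ["nk"]
41. n22.acc = "wq"  ["wq"]
42. n23.idx = -6  [terminal]
43. n22.idx = true  [c.idx > -7]
44. n22.lim = "qwq"  ["q" ++ C.acc]
45. n22.hot = true  [c.idx > -7]
46. n13.env = 18  [A.live + 4]
47. n13.val = 0  [A.live * -2 + 28]
48. n10.mk = 16  [S.acc + E.val + 16]
49. n24.acc = "qk"  ["qk"]
50. n25.tag = -9  [terminal]
51. n26.val = -4  [terminal]
52. n27.tag = 15  [terminal]
53. n24.idx = false  [e₀.tag > -9]
54. n24.lim = "pqk"  ["p" ++ C.acc]
55. n24.hot = true  [h.val > -5]
56. n9.fin = false  [C.idx == true]
57. n9.key = "pqkk"  [C.lim ++ "k"]
58. n0.acc = -5  [f.tag * 3 - 74]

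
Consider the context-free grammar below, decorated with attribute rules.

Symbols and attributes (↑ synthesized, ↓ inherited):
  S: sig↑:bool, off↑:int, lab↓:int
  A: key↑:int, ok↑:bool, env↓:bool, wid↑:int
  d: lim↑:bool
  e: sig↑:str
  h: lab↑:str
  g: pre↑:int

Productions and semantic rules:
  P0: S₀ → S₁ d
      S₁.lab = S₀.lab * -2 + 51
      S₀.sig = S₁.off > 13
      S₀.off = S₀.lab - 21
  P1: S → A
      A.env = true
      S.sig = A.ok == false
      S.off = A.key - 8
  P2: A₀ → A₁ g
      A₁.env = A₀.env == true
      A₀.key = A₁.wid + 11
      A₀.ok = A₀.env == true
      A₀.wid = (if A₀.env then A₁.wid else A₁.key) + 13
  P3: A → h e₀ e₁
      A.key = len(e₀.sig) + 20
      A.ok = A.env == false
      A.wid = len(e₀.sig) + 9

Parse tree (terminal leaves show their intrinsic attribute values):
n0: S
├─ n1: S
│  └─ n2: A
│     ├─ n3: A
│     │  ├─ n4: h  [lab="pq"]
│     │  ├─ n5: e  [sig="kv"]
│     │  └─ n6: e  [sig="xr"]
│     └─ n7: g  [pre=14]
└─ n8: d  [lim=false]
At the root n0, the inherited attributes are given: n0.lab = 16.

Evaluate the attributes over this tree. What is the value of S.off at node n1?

1. n0.lab = 16  [given at root]
2. n1.lab = 19  [S₀.lab * -2 + 51]
3. n2.env = true  [true]
4. n3.env = true  [A₀.env == true]
5. n4.lab = "pq"  [terminal]
6. n5.sig = "kv"  [terminal]
7. n6.sig = "xr"  [terminal]
8. n3.key = 22  [len(e₀.sig) + 20]
9. n3.ok = false  [A.env == false]
10. n3.wid = 11  [len(e₀.sig) + 9]
11. n7.pre = 14  [terminal]
12. n2.key = 22  [A₁.wid + 11]
13. n2.ok = true  [A₀.env == true]
14. n2.wid = 24  [(if A₀.env then A₁.wid else A₁.key) + 13]
15. n1.sig = false  [A.ok == false]
16. n1.off = 14  [A.key - 8]
17. n8.lim = false  [terminal]
18. n0.sig = true  [S₁.off > 13]
19. n0.off = -5  [S₀.lab - 21]

14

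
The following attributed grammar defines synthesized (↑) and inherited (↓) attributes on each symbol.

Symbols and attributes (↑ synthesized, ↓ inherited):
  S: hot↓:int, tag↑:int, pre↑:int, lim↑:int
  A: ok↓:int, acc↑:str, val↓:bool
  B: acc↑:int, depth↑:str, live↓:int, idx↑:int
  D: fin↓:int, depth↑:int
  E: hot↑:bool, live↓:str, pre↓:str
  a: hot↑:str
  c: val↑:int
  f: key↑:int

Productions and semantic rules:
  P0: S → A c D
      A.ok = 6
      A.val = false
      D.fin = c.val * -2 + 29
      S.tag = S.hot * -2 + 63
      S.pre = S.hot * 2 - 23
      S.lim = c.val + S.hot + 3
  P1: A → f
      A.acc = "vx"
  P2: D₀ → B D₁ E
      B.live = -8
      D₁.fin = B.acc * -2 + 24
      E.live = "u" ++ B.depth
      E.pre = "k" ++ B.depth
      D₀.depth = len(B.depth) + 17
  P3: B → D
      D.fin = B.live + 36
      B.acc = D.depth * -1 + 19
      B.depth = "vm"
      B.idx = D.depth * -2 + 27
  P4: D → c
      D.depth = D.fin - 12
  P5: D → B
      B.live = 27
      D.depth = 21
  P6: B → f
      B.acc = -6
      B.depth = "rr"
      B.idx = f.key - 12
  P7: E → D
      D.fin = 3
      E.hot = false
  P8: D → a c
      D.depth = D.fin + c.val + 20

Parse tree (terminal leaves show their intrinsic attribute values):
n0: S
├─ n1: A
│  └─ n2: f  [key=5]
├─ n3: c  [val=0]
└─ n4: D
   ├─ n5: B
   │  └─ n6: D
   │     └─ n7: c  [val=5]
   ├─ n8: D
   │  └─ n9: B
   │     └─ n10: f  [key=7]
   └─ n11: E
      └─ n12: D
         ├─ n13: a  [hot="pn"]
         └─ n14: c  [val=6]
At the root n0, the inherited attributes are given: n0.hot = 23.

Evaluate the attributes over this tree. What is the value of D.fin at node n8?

1. n0.hot = 23  [given at root]
2. n1.ok = 6  [6]
3. n1.val = false  [false]
4. n2.key = 5  [terminal]
5. n1.acc = "vx"  ["vx"]
6. n3.val = 0  [terminal]
7. n4.fin = 29  [c.val * -2 + 29]
8. n5.live = -8  [-8]
9. n6.fin = 28  [B.live + 36]
10. n7.val = 5  [terminal]
11. n6.depth = 16  [D.fin - 12]
12. n5.acc = 3  [D.depth * -1 + 19]
13. n5.depth = "vm"  ["vm"]
14. n5.idx = -5  [D.depth * -2 + 27]
15. n8.fin = 18  [B.acc * -2 + 24]
16. n9.live = 27  [27]
17. n10.key = 7  [terminal]
18. n9.acc = -6  [-6]
19. n9.depth = "rr"  ["rr"]
20. n9.idx = -5  [f.key - 12]
21. n8.depth = 21  [21]
22. n11.live = "uvm"  ["u" ++ B.depth]
23. n11.pre = "kvm"  ["k" ++ B.depth]
24. n12.fin = 3  [3]
25. n13.hot = "pn"  [terminal]
26. n14.val = 6  [terminal]
27. n12.depth = 29  [D.fin + c.val + 20]
28. n11.hot = false  [false]
29. n4.depth = 19  [len(B.depth) + 17]
30. n0.tag = 17  [S.hot * -2 + 63]
31. n0.pre = 23  [S.hot * 2 - 23]
32. n0.lim = 26  [c.val + S.hot + 3]

18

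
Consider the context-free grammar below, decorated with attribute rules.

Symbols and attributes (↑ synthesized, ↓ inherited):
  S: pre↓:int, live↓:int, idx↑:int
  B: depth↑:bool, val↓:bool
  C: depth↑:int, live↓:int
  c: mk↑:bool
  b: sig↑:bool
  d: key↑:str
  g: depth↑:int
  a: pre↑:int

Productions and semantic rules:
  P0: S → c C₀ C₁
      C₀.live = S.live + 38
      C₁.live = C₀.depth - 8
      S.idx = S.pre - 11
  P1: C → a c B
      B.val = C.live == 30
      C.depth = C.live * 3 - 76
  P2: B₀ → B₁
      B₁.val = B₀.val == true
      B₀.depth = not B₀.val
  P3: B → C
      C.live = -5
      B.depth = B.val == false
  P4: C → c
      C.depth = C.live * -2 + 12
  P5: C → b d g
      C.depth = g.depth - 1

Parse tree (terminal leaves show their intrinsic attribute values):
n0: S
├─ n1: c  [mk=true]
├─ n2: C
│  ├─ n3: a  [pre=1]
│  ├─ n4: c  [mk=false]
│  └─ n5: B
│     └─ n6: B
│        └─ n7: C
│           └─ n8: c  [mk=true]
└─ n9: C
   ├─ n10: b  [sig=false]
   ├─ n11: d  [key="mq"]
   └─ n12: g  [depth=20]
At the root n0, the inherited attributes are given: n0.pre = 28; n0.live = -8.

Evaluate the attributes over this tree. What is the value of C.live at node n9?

6

1. n0.pre = 28  [given at root]
2. n0.live = -8  [given at root]
3. n1.mk = true  [terminal]
4. n2.live = 30  [S.live + 38]
5. n3.pre = 1  [terminal]
6. n4.mk = false  [terminal]
7. n5.val = true  [C.live == 30]
8. n6.val = true  [B₀.val == true]
9. n7.live = -5  [-5]
10. n8.mk = true  [terminal]
11. n7.depth = 22  [C.live * -2 + 12]
12. n6.depth = false  [B.val == false]
13. n5.depth = false  [not B₀.val]
14. n2.depth = 14  [C.live * 3 - 76]
15. n9.live = 6  [C₀.depth - 8]
16. n10.sig = false  [terminal]
17. n11.key = "mq"  [terminal]
18. n12.depth = 20  [terminal]
19. n9.depth = 19  [g.depth - 1]
20. n0.idx = 17  [S.pre - 11]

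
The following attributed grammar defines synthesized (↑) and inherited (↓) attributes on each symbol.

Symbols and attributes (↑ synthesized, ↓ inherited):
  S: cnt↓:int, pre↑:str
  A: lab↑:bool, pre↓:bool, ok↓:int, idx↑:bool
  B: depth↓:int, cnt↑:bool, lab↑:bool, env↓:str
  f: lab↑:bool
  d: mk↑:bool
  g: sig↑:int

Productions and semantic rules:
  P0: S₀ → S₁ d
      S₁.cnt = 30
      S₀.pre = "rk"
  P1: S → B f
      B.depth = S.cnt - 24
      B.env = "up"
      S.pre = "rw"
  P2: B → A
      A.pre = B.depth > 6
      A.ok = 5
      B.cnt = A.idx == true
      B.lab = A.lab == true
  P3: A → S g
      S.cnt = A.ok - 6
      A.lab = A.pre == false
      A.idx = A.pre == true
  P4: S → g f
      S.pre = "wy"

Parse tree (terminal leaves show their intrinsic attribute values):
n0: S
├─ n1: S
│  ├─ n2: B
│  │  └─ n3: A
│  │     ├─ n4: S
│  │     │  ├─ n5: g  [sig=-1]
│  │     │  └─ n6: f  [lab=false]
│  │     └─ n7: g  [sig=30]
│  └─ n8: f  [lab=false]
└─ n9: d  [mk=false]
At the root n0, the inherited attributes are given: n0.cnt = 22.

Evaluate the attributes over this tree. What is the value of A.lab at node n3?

true

1. n0.cnt = 22  [given at root]
2. n1.cnt = 30  [30]
3. n2.depth = 6  [S.cnt - 24]
4. n2.env = "up"  ["up"]
5. n3.pre = false  [B.depth > 6]
6. n3.ok = 5  [5]
7. n4.cnt = -1  [A.ok - 6]
8. n5.sig = -1  [terminal]
9. n6.lab = false  [terminal]
10. n4.pre = "wy"  ["wy"]
11. n7.sig = 30  [terminal]
12. n3.lab = true  [A.pre == false]
13. n3.idx = false  [A.pre == true]
14. n2.cnt = false  [A.idx == true]
15. n2.lab = true  [A.lab == true]
16. n8.lab = false  [terminal]
17. n1.pre = "rw"  ["rw"]
18. n9.mk = false  [terminal]
19. n0.pre = "rk"  ["rk"]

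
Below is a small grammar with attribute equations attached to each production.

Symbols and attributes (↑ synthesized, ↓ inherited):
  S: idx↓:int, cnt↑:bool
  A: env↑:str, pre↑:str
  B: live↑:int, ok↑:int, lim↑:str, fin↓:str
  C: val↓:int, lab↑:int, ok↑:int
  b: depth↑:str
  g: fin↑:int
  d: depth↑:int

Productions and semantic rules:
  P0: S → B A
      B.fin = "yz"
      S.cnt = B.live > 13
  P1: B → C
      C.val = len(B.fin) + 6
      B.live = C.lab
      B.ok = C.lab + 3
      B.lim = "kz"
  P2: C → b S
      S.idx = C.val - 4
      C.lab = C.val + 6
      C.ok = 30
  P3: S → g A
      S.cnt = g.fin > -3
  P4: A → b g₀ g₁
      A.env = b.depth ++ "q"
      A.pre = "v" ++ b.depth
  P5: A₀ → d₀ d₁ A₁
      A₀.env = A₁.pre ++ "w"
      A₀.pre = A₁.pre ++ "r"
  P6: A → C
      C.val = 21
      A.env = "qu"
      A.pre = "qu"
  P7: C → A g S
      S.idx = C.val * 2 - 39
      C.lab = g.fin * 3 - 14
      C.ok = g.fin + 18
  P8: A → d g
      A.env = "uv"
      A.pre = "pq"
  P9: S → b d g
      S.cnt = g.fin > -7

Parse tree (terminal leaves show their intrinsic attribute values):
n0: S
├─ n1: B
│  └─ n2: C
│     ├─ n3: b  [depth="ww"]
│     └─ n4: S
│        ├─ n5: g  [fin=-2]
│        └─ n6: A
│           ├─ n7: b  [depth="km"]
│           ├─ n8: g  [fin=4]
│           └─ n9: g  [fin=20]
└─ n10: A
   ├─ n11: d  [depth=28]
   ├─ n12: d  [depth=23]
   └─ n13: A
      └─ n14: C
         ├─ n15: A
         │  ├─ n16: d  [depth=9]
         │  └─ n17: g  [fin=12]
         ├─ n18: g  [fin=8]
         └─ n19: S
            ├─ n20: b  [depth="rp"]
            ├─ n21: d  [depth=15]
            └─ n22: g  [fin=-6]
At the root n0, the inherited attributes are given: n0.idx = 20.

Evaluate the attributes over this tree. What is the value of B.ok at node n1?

1. n0.idx = 20  [given at root]
2. n1.fin = "yz"  ["yz"]
3. n2.val = 8  [len(B.fin) + 6]
4. n3.depth = "ww"  [terminal]
5. n4.idx = 4  [C.val - 4]
6. n5.fin = -2  [terminal]
7. n7.depth = "km"  [terminal]
8. n8.fin = 4  [terminal]
9. n9.fin = 20  [terminal]
10. n6.env = "kmq"  [b.depth ++ "q"]
11. n6.pre = "vkm"  ["v" ++ b.depth]
12. n4.cnt = true  [g.fin > -3]
13. n2.lab = 14  [C.val + 6]
14. n2.ok = 30  [30]
15. n1.live = 14  [C.lab]
16. n1.ok = 17  [C.lab + 3]
17. n1.lim = "kz"  ["kz"]
18. n11.depth = 28  [terminal]
19. n12.depth = 23  [terminal]
20. n14.val = 21  [21]
21. n16.depth = 9  [terminal]
22. n17.fin = 12  [terminal]
23. n15.env = "uv"  ["uv"]
24. n15.pre = "pq"  ["pq"]
25. n18.fin = 8  [terminal]
26. n19.idx = 3  [C.val * 2 - 39]
27. n20.depth = "rp"  [terminal]
28. n21.depth = 15  [terminal]
29. n22.fin = -6  [terminal]
30. n19.cnt = true  [g.fin > -7]
31. n14.lab = 10  [g.fin * 3 - 14]
32. n14.ok = 26  [g.fin + 18]
33. n13.env = "qu"  ["qu"]
34. n13.pre = "qu"  ["qu"]
35. n10.env = "quw"  [A₁.pre ++ "w"]
36. n10.pre = "qur"  [A₁.pre ++ "r"]
37. n0.cnt = true  [B.live > 13]

17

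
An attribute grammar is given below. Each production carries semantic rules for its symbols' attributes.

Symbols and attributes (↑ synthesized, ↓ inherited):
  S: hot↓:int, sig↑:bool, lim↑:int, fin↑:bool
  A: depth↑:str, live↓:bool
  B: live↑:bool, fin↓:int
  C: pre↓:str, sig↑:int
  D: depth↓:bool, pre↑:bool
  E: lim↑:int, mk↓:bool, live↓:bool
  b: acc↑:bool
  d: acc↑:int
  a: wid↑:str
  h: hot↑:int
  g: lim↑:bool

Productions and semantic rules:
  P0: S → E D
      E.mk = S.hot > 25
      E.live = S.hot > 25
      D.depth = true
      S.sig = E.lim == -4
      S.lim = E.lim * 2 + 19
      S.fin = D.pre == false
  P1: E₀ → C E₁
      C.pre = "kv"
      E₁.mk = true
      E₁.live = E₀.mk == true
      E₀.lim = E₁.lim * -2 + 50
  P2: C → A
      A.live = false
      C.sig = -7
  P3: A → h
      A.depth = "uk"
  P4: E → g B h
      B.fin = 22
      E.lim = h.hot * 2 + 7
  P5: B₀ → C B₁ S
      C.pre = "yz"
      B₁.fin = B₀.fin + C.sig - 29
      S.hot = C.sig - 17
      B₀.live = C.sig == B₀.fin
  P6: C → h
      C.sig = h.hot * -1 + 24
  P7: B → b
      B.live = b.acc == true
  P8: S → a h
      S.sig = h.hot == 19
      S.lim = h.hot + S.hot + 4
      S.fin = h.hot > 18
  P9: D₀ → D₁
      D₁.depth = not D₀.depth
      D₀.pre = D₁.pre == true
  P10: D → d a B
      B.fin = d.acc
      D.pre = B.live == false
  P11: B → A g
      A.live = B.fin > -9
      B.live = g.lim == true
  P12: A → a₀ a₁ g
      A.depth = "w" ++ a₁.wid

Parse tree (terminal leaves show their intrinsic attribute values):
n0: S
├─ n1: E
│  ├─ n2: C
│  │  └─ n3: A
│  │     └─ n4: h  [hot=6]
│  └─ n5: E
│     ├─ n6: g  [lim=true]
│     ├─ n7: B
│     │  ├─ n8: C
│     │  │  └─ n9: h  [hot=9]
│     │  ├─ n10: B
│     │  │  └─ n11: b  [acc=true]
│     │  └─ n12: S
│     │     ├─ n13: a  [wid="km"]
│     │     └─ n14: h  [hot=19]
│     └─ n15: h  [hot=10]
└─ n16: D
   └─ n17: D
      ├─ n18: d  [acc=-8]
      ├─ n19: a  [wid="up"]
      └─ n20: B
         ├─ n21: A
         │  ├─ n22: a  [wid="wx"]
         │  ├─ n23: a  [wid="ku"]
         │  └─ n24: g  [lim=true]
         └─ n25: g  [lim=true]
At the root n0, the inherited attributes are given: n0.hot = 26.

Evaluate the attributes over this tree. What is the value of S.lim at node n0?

1. n0.hot = 26  [given at root]
2. n1.mk = true  [S.hot > 25]
3. n1.live = true  [S.hot > 25]
4. n2.pre = "kv"  ["kv"]
5. n3.live = false  [false]
6. n4.hot = 6  [terminal]
7. n3.depth = "uk"  ["uk"]
8. n2.sig = -7  [-7]
9. n5.mk = true  [true]
10. n5.live = true  [E₀.mk == true]
11. n6.lim = true  [terminal]
12. n7.fin = 22  [22]
13. n8.pre = "yz"  ["yz"]
14. n9.hot = 9  [terminal]
15. n8.sig = 15  [h.hot * -1 + 24]
16. n10.fin = 8  [B₀.fin + C.sig - 29]
17. n11.acc = true  [terminal]
18. n10.live = true  [b.acc == true]
19. n12.hot = -2  [C.sig - 17]
20. n13.wid = "km"  [terminal]
21. n14.hot = 19  [terminal]
22. n12.sig = true  [h.hot == 19]
23. n12.lim = 21  [h.hot + S.hot + 4]
24. n12.fin = true  [h.hot > 18]
25. n7.live = false  [C.sig == B₀.fin]
26. n15.hot = 10  [terminal]
27. n5.lim = 27  [h.hot * 2 + 7]
28. n1.lim = -4  [E₁.lim * -2 + 50]
29. n16.depth = true  [true]
30. n17.depth = false  [not D₀.depth]
31. n18.acc = -8  [terminal]
32. n19.wid = "up"  [terminal]
33. n20.fin = -8  [d.acc]
34. n21.live = true  [B.fin > -9]
35. n22.wid = "wx"  [terminal]
36. n23.wid = "ku"  [terminal]
37. n24.lim = true  [terminal]
38. n21.depth = "wku"  ["w" ++ a₁.wid]
39. n25.lim = true  [terminal]
40. n20.live = true  [g.lim == true]
41. n17.pre = false  [B.live == false]
42. n16.pre = false  [D₁.pre == true]
43. n0.sig = true  [E.lim == -4]
44. n0.lim = 11  [E.lim * 2 + 19]
45. n0.fin = true  [D.pre == false]

11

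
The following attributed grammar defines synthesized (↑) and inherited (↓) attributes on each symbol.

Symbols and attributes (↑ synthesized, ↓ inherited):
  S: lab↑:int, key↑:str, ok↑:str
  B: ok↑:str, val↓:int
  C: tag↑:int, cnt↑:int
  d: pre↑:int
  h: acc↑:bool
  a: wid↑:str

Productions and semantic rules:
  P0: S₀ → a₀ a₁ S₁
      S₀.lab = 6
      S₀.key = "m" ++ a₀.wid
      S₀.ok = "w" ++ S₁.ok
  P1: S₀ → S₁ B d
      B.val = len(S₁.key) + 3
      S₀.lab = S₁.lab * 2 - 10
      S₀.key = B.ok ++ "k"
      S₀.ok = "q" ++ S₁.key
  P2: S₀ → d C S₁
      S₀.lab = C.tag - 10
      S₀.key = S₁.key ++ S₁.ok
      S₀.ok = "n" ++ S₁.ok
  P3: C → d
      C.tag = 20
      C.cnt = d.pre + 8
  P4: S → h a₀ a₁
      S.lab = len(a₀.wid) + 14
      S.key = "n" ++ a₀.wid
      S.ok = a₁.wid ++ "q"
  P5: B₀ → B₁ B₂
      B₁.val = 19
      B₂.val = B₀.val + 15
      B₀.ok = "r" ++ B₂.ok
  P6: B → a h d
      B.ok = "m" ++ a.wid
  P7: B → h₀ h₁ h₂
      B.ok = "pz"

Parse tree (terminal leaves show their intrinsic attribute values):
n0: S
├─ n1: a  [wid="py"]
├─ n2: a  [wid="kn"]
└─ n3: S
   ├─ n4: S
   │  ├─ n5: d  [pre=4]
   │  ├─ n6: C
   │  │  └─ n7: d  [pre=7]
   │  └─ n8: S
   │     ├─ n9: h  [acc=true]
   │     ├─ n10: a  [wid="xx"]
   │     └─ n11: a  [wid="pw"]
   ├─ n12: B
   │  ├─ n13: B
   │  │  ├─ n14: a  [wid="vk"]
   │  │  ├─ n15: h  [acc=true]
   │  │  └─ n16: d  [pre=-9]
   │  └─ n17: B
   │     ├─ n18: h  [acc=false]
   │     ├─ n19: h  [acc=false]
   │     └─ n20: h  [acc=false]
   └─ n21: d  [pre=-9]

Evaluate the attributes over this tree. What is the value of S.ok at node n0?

1. n1.wid = "py"  [terminal]
2. n2.wid = "kn"  [terminal]
3. n5.pre = 4  [terminal]
4. n7.pre = 7  [terminal]
5. n6.tag = 20  [20]
6. n6.cnt = 15  [d.pre + 8]
7. n9.acc = true  [terminal]
8. n10.wid = "xx"  [terminal]
9. n11.wid = "pw"  [terminal]
10. n8.lab = 16  [len(a₀.wid) + 14]
11. n8.key = "nxx"  ["n" ++ a₀.wid]
12. n8.ok = "pwq"  [a₁.wid ++ "q"]
13. n4.lab = 10  [C.tag - 10]
14. n4.key = "nxxpwq"  [S₁.key ++ S₁.ok]
15. n4.ok = "npwq"  ["n" ++ S₁.ok]
16. n12.val = 9  [len(S₁.key) + 3]
17. n13.val = 19  [19]
18. n14.wid = "vk"  [terminal]
19. n15.acc = true  [terminal]
20. n16.pre = -9  [terminal]
21. n13.ok = "mvk"  ["m" ++ a.wid]
22. n17.val = 24  [B₀.val + 15]
23. n18.acc = false  [terminal]
24. n19.acc = false  [terminal]
25. n20.acc = false  [terminal]
26. n17.ok = "pz"  ["pz"]
27. n12.ok = "rpz"  ["r" ++ B₂.ok]
28. n21.pre = -9  [terminal]
29. n3.lab = 10  [S₁.lab * 2 - 10]
30. n3.key = "rpzk"  [B.ok ++ "k"]
31. n3.ok = "qnxxpwq"  ["q" ++ S₁.key]
32. n0.lab = 6  [6]
33. n0.key = "mpy"  ["m" ++ a₀.wid]
34. n0.ok = "wqnxxpwq"  ["w" ++ S₁.ok]

"wqnxxpwq"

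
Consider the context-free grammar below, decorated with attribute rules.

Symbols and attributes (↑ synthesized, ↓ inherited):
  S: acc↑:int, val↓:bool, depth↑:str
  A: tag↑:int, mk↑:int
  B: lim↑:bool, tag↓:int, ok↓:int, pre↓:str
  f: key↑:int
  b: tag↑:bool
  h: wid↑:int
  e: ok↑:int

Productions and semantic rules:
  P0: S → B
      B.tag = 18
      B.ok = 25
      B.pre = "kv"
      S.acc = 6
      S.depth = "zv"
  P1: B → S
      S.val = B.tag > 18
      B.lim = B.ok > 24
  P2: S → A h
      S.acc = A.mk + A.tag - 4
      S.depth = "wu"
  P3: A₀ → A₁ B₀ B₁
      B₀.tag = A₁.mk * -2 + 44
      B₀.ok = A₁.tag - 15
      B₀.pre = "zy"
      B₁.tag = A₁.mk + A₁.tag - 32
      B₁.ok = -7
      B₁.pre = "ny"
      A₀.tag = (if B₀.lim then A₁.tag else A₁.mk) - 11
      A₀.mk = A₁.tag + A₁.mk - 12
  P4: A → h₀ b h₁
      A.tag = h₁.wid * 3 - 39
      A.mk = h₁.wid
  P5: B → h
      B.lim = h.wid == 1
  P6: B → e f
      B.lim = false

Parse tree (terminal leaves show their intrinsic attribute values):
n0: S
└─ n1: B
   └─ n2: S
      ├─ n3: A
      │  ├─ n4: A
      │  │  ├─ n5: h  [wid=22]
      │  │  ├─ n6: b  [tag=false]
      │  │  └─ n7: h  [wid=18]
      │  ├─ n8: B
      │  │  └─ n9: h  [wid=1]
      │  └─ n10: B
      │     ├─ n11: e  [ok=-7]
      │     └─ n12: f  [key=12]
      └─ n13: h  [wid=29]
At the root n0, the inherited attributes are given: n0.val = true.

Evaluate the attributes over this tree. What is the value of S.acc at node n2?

1. n0.val = true  [given at root]
2. n1.tag = 18  [18]
3. n1.ok = 25  [25]
4. n1.pre = "kv"  ["kv"]
5. n2.val = false  [B.tag > 18]
6. n5.wid = 22  [terminal]
7. n6.tag = false  [terminal]
8. n7.wid = 18  [terminal]
9. n4.tag = 15  [h₁.wid * 3 - 39]
10. n4.mk = 18  [h₁.wid]
11. n8.tag = 8  [A₁.mk * -2 + 44]
12. n8.ok = 0  [A₁.tag - 15]
13. n8.pre = "zy"  ["zy"]
14. n9.wid = 1  [terminal]
15. n8.lim = true  [h.wid == 1]
16. n10.tag = 1  [A₁.mk + A₁.tag - 32]
17. n10.ok = -7  [-7]
18. n10.pre = "ny"  ["ny"]
19. n11.ok = -7  [terminal]
20. n12.key = 12  [terminal]
21. n10.lim = false  [false]
22. n3.tag = 4  [(if B₀.lim then A₁.tag else A₁.mk) - 11]
23. n3.mk = 21  [A₁.tag + A₁.mk - 12]
24. n13.wid = 29  [terminal]
25. n2.acc = 21  [A.mk + A.tag - 4]
26. n2.depth = "wu"  ["wu"]
27. n1.lim = true  [B.ok > 24]
28. n0.acc = 6  [6]
29. n0.depth = "zv"  ["zv"]

21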